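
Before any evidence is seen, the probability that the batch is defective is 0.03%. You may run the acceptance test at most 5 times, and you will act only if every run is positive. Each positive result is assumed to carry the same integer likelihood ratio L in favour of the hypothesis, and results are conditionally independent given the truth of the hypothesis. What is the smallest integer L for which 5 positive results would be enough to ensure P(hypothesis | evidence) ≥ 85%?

8

Prior odds = 0.0003/0.9997 = 3/9997.
Target odds = 0.85/0.15 = 17/3.
Need L⁵ ≥ 17/3 ÷ (3/9997) = 169949/9.
7⁵ = 16807 < 169949/9 ≤ 32768 = 8⁵, so L = 8.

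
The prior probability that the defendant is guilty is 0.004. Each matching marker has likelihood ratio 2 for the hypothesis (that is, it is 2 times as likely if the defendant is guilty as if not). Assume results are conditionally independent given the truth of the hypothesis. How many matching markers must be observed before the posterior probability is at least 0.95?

Prior odds: 0.004 ÷ 0.996 = 1/249.
Likelihood ratio per matching marker = 2.
Target odds: 0.95 ÷ 0.05 = 19.
Require 2ⁿ ≥ 19 ÷ (1/249) = 4731.
2¹² = 4096 falls short of 4731 but 2¹³ = 8192 reaches it, so n = 13.

13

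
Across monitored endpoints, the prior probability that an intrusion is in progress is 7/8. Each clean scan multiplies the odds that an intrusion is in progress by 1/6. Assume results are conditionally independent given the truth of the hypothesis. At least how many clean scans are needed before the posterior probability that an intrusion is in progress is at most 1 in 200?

5

Prior odds: 0.875 ÷ 0.125 = 7.
Likelihood ratio per clean scan = 1/6.
Target odds: 0.005 ÷ 0.995 = 1/199.
Require (1/6)ⁿ ≤ 1/199 ÷ 7 = 1/1393.
(1/6)⁴ = 1/1296 is still above 1/1393 but (1/6)⁵ = 1/7776 is at or below it, so n = 5.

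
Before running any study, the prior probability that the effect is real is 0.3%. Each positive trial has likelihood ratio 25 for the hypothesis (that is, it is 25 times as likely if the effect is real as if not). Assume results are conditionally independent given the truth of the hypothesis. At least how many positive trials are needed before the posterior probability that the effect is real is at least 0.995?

4

Prior odds: 0.003 ÷ 0.997 = 3/997.
Likelihood ratio per positive trial = 25.
Target odds: 0.995 ÷ 0.005 = 199.
Require 25ⁿ ≥ 199 ÷ (3/997) = 198403/3.
25³ = 15625 falls short of 198403/3 but 25⁴ = 390625 reaches it, so n = 4.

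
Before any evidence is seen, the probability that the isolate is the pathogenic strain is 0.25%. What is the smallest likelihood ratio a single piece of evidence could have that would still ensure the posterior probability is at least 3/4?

1197

Prior odds = 0.0025/0.9975 = 1/399.
Target odds = 0.75/0.25 = 3.
Required Bayes factor = 3 ÷ (1/399) = 1197.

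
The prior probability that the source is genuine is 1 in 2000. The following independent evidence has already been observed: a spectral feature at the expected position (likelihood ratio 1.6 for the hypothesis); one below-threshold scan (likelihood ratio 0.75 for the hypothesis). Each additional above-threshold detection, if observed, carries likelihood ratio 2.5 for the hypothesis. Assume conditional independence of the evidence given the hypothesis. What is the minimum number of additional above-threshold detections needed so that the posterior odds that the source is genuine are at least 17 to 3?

Prior odds = 0.0005/0.9995 = 1/1999.
Combined Bayes factor of the evidence already in hand = 1.6 × 0.75 = 1.2.
Odds after that evidence = (1/1999) × 1.2 = 6/9995.
Target odds = 17/3.
Need 2.5ⁿ ≥ 17/3 ÷ (6/9995) = 169915/18.
2.5⁹ = 1953125/512 falls short of 169915/18 but 2.5¹⁰ = 9765625/1024 reaches it, so n = 10.

10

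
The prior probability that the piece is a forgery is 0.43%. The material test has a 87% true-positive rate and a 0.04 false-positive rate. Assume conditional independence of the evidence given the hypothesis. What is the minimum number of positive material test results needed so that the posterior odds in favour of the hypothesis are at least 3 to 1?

Prior odds: 0.0043 ÷ 0.9957 = 43/9957.
Likelihood ratio of a positive result = 0.87/0.04 = 21.75.
Target odds = 3.
Need (43/9957) × 21.75ⁿ ≥ 3, i.e. 21.75ⁿ ≥ 29871/43.
21.75² = 473.0625 falls short of 29871/43 but 21.75³ = 658503/64 reaches it, so n = 3.

3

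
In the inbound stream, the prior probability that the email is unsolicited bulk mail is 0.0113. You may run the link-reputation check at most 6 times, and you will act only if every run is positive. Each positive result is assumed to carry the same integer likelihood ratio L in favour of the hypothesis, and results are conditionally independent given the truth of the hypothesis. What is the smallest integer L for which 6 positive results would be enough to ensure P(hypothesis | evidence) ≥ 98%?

Prior odds = 0.0113/0.9887 = 113/9887.
Target odds = 0.98/0.02 = 49.
Need L⁶ ≥ 49 ÷ (113/9887) = 484463/113.
4⁶ = 4096 < 484463/113 ≤ 15625 = 5⁶, so L = 5.

5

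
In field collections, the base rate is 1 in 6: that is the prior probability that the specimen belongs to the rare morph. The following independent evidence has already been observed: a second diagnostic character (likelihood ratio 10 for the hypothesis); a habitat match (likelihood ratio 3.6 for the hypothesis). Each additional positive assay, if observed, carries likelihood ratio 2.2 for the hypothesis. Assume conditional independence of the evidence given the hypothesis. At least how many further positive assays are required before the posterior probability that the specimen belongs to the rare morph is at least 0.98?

3

Prior odds = (1/6)/(5/6) = 0.2.
Combined Bayes factor of the evidence already in hand = 10 × 3.6 = 36.
Odds after that evidence = 0.2 × 36 = 7.2.
Target odds = 0.98/0.02 = 49.
Need 2.2ⁿ ≥ 49 ÷ 7.2 = 245/36.
2.2² = 4.84 falls short of 245/36 but 2.2³ = 10.648 reaches it, so n = 3.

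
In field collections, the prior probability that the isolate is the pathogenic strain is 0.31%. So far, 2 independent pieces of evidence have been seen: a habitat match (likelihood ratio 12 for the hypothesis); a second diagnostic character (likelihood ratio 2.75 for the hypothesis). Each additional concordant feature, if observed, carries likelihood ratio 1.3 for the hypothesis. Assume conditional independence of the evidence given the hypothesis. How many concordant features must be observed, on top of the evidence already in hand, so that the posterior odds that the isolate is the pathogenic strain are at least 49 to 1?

Prior odds = 0.0031/0.9969 = 31/9969.
Combined Bayes factor of the evidence already in hand = 12 × 2.75 = 33.
Odds after that evidence = (31/9969) × 33 = 341/3323.
Target odds = 49.
Need 1.3ⁿ ≥ 49 ÷ (341/3323) = 162827/341.
1.3²³ ≈417.539 falls short of 162827/341 but 1.3²⁴ ≈542.801 reaches it, so n = 24.

24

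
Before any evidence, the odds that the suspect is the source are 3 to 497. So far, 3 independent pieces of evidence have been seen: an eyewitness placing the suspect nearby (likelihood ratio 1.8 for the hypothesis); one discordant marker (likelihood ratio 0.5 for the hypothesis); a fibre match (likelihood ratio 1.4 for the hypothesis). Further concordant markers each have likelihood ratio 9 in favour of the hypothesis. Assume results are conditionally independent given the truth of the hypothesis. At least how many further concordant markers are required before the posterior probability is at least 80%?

3

Prior odds = 3/497.
Combined Bayes factor of the evidence already in hand = 1.8 × 0.5 × 1.4 = 1.26.
Odds after that evidence = (3/497) × 1.26 = 27/3550.
Target odds = 0.8/0.2 = 4.
Need 9ⁿ ≥ 4 ÷ (27/3550) = 14200/27.
9² = 81 falls short of 14200/27 but 9³ = 729 reaches it, so n = 3.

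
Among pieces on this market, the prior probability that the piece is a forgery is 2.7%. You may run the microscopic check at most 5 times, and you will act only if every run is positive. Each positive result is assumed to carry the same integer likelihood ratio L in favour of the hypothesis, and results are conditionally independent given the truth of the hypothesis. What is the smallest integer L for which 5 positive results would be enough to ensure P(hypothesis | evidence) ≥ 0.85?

Prior odds = 0.027/0.973 = 27/973.
Target odds = 0.85/0.15 = 17/3.
Need L⁵ ≥ 17/3 ÷ (27/973) = 16541/81.
2⁵ = 32 < 16541/81 ≤ 243 = 3⁵, so L = 3.

3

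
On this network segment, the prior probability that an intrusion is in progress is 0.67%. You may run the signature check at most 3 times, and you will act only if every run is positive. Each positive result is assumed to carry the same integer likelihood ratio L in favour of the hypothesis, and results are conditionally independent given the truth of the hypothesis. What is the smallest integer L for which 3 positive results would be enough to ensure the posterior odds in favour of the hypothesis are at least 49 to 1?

20

Prior odds = 0.0067/0.9933 = 67/9933.
Target odds = 49.
Need L³ ≥ 49 ÷ (67/9933) = 486717/67.
19³ = 6859 < 486717/67 ≤ 8000 = 20³, so L = 20.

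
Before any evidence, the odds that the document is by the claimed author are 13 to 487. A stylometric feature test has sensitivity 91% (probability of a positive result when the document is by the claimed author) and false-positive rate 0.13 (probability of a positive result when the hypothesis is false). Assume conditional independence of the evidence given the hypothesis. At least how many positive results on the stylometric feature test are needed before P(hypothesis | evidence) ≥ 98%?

4

Prior odds = 13/487.
Likelihood ratio of a positive result = 0.91/0.13 = 7.
Target posterior odds = 0.98/0.02 = 49.
Need (13/487) × 7ⁿ ≥ 49, i.e. 7ⁿ ≥ 23863/13.
7³ = 343 falls short of 23863/13 but 7⁴ = 2401 reaches it, so n = 4.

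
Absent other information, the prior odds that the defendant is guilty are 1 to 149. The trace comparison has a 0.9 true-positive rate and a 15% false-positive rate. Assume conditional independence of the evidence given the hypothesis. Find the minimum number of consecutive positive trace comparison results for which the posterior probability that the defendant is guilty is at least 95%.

Prior odds = 1/149.
Likelihood ratio of a positive result = 0.9/0.15 = 6.
Target posterior odds = 0.95/0.05 = 19.
Require 6ⁿ ≥ 19 ÷ (1/149) = 2831.
6⁴ = 1296 falls short of 2831 but 6⁵ = 7776 reaches it, so n = 5.

5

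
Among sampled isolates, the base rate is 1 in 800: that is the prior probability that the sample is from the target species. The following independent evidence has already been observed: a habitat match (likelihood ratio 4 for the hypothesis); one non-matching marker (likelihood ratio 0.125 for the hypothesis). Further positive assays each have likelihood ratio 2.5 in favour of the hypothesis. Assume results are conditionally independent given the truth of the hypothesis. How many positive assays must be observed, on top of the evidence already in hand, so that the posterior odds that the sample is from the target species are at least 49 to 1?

Prior odds = 0.00125/0.99875 = 1/799.
Combined Bayes factor of the evidence already in hand = 4 × 0.125 = 0.5.
Odds after that evidence = (1/799) × 0.5 = 1/1598.
Target odds = 49.
Need 2.5ⁿ ≥ 49 ÷ (1/1598) = 78302.
2.5¹² = 244140625/4096 falls short of 78302 but 2.5¹³ ≈149012 reaches it, so n = 13.

13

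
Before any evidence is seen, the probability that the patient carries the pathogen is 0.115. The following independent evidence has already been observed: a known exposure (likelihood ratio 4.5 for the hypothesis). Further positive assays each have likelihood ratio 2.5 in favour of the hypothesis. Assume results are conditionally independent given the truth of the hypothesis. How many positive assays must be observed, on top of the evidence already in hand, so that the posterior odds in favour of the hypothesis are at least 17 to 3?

3

Prior odds = 0.115/0.885 = 23/177.
Bayes factor of the evidence already in hand = 4.5.
Odds after that evidence = (23/177) × 4.5 = 69/118.
Target odds = 17/3.
Need 2.5ⁿ ≥ 17/3 ÷ (69/118) = 2006/207.
2.5² = 6.25 falls short of 2006/207 but 2.5³ = 15.625 reaches it, so n = 3.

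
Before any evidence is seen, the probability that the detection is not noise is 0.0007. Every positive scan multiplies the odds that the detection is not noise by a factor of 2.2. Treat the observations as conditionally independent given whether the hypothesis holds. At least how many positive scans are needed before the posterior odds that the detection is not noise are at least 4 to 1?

11

Prior odds = 0.0007/0.9993 = 7/9993.
Likelihood ratio per positive scan = 2.2.
Target odds = 4.
Require 2.2ⁿ ≥ 4 ÷ (7/9993) = 39972/7.
2.2¹⁰ ≈2655.99 falls short of 39972/7 but 2.2¹¹ ≈5843.18 reaches it, so n = 11.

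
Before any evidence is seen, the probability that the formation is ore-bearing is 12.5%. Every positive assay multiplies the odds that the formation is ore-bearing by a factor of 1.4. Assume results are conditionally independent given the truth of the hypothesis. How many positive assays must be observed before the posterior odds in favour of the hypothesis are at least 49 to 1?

Prior odds: 0.125 ÷ 0.875 = 1/7.
Likelihood ratio per positive assay = 1.4.
Target odds = 49.
Require 1.4ⁿ ≥ 49 ÷ (1/7) = 343.
1.4¹⁷ ≈304.913 falls short of 343 but 1.4¹⁸ ≈426.879 reaches it, so n = 18.

18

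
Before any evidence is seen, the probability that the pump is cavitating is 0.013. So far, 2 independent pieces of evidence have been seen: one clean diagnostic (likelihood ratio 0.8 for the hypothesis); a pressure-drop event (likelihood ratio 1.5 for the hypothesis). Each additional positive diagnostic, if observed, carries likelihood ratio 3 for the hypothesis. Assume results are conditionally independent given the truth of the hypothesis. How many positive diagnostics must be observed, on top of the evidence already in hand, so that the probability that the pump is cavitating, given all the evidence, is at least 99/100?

Prior odds = 0.013/0.987 = 13/987.
Combined Bayes factor of the evidence already in hand = 0.8 × 1.5 = 1.2.
Odds after that evidence = (13/987) × 1.2 = 26/1645.
Target odds = 0.99/0.01 = 99.
Need 3ⁿ ≥ 99 ÷ (26/1645) = 162855/26.
3⁷ = 2187 falls short of 162855/26 but 3⁸ = 6561 reaches it, so n = 8.

8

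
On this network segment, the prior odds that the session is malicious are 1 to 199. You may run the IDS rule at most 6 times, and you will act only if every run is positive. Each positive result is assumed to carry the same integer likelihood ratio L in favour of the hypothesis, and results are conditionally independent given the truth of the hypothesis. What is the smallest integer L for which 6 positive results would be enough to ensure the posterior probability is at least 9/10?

4

Prior odds = 1/199.
Target odds = 0.9/0.1 = 9.
Need L⁶ ≥ 9 ÷ (1/199) = 1791.
3⁶ = 729 < 1791 ≤ 4096 = 4⁶, so L = 4.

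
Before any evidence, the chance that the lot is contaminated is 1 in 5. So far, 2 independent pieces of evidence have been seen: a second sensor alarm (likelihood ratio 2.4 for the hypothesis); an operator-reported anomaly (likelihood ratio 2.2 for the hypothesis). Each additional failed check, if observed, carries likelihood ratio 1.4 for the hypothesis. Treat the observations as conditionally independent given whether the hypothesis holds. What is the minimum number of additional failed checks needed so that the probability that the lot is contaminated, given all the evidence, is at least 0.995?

15

Prior odds = 0.2/0.8 = 0.25.
Combined Bayes factor of the evidence already in hand = 2.4 × 2.2 = 5.28.
Odds after that evidence = 0.25 × 5.28 = 1.32.
Target odds = 0.995/0.005 = 199.
Need 1.4ⁿ ≥ 199 ÷ 1.32 = 4975/33.
1.4¹⁴ ≈111.12 falls short of 4975/33 but 1.4¹⁵ ≈155.568 reaches it, so n = 15.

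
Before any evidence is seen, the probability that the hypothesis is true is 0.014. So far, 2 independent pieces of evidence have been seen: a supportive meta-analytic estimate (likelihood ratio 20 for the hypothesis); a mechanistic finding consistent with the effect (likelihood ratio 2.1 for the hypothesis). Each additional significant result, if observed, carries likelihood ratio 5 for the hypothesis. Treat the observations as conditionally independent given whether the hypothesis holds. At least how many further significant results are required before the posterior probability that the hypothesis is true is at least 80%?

2

Prior odds = 0.014/0.986 = 7/493.
Combined Bayes factor of the evidence already in hand = 20 × 2.1 = 42.
Odds after that evidence = (7/493) × 42 = 294/493.
Target odds = 0.8/0.2 = 4.
Need 5ⁿ ≥ 4 ÷ (294/493) = 986/147.
5¹ = 5 falls short of 986/147 but 5² = 25 reaches it, so n = 2.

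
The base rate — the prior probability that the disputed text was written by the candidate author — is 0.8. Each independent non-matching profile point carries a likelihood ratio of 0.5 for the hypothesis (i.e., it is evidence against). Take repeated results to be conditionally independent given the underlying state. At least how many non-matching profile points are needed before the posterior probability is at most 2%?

8

Prior odds: 0.8 ÷ 0.2 = 4.
Likelihood ratio per non-matching profile point = 0.5.
Target posterior odds = 0.02/0.98 = 1/49.
Need 4 × 0.5ⁿ ≤ 1/49, i.e. 0.5ⁿ ≤ 1/196.
0.5⁷ = 0.0078125 is still above 1/196 but 0.5⁸ = 0.00390625 is at or below it, so n = 8.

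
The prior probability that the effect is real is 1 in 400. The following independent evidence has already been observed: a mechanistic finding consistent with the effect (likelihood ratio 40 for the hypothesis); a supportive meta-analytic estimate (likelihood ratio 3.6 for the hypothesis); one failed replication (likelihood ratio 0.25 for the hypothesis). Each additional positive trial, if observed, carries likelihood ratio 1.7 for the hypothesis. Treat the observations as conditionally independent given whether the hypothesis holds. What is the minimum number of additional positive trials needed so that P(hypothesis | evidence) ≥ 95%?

Prior odds = 0.0025/0.9975 = 1/399.
Combined Bayes factor of the evidence already in hand = 40 × 3.6 × 0.25 = 36.
Odds after that evidence = (1/399) × 36 = 12/133.
Target odds = 0.95/0.05 = 19.
Need 1.7ⁿ ≥ 19 ÷ (12/133) = 2527/12.
1.7¹⁰ ≈201.599 falls short of 2527/12 but 1.7¹¹ ≈342.719 reaches it, so n = 11.

11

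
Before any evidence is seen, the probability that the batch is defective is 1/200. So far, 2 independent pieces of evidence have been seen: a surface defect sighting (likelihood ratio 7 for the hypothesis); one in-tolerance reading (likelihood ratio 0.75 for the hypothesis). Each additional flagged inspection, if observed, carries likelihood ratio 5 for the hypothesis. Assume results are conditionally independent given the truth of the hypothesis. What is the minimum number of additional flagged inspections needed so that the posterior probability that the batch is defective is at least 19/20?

5

Prior odds = 0.005/0.995 = 1/199.
Combined Bayes factor of the evidence already in hand = 7 × 0.75 = 5.25.
Odds after that evidence = (1/199) × 5.25 = 21/796.
Target odds = 0.95/0.05 = 19.
Need 5ⁿ ≥ 19 ÷ (21/796) = 15124/21.
5⁴ = 625 falls short of 15124/21 but 5⁵ = 3125 reaches it, so n = 5.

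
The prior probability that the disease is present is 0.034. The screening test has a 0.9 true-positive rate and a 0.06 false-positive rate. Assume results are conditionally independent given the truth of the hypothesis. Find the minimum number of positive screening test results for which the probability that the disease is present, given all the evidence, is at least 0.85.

2

Prior odds = 0.034/0.966 = 17/483.
Likelihood ratio of a positive result = 0.9/0.06 = 15.
Target odds: 0.85 ÷ 0.15 = 17/3.
Need (17/483) × 15ⁿ ≥ 17/3, i.e. 15ⁿ ≥ 161.
15¹ = 15 falls short of 161 but 15² = 225 reaches it, so n = 2.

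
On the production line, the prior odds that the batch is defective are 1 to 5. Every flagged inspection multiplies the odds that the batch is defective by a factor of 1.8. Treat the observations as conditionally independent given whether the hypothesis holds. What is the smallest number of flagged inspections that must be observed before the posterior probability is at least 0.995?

12

Prior odds = 0.2.
Likelihood ratio per flagged inspection = 1.8.
Target odds: 0.995 ÷ 0.005 = 199.
Need 0.2 × 1.8ⁿ ≥ 199, i.e. 1.8ⁿ ≥ 995.
1.8¹¹ ≈642.684 falls short of 995 but 1.8¹² ≈1156.83 reaches it, so n = 12.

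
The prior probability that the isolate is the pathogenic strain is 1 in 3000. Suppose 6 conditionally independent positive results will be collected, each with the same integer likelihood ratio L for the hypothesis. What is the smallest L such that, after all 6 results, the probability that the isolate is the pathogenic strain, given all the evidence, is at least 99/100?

Prior odds = (1/3000)/(2999/3000) = 1/2999.
Target odds = 0.99/0.01 = 99.
Need L⁶ ≥ 99 ÷ (1/2999) = 296901.
8⁶ = 262144 < 296901 ≤ 531441 = 9⁶, so L = 9.

9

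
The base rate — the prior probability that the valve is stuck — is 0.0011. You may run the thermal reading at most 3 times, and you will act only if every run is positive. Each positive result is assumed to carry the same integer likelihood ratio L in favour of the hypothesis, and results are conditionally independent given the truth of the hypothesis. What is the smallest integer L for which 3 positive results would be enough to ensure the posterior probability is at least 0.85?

18

Prior odds = 0.0011/0.9989 = 11/9989.
Target odds = 0.85/0.15 = 17/3.
Need L³ ≥ 17/3 ÷ (11/9989) = 169813/33.
17³ = 4913 < 169813/33 ≤ 5832 = 18³, so L = 18.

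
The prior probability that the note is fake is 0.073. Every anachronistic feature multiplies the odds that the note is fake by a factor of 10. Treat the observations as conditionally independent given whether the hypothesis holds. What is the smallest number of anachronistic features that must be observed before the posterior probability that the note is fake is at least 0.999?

5

Prior odds = 0.073/0.927 = 73/927.
Likelihood ratio per anachronistic feature = 10.
Target posterior odds = 0.999/0.001 = 999.
Need (73/927) × 10ⁿ ≥ 999, i.e. 10ⁿ ≥ 926073/73.
10⁴ = 10000 falls short of 926073/73 but 10⁵ = 100000 reaches it, so n = 5.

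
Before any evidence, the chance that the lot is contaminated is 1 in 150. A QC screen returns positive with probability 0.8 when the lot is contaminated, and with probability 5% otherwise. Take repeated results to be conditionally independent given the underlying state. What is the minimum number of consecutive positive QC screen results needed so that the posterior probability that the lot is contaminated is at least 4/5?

3

Prior odds: (1/150) ÷ (149/150) = 1/149.
Likelihood ratio of a positive result = 0.8/0.05 = 16.
Target posterior odds = 0.8/0.2 = 4.
Need (1/149) × 16ⁿ ≥ 4, i.e. 16ⁿ ≥ 596.
16² = 256 falls short of 596 but 16³ = 4096 reaches it, so n = 3.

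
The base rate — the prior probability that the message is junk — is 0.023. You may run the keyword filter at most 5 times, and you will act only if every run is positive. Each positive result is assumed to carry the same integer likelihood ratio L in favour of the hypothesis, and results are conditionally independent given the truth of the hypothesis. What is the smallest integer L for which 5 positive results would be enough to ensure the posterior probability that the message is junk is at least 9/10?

Prior odds = 0.023/0.977 = 23/977.
Target odds = 0.9/0.1 = 9.
Need L⁵ ≥ 9 ÷ (23/977) = 8793/23.
3⁵ = 243 < 8793/23 ≤ 1024 = 4⁵, so L = 4.

4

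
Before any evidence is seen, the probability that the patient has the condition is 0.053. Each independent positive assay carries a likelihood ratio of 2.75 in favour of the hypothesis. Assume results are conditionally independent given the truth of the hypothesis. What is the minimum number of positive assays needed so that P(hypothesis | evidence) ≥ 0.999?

10

Prior odds = 0.053/0.947 = 53/947.
Likelihood ratio per positive assay = 2.75.
Target posterior odds = 0.999/0.001 = 999.
Need (53/947) × 2.75ⁿ ≥ 999, i.e. 2.75ⁿ ≥ 946053/53.
2.75⁹ ≈8994.86 falls short of 946053/53 but 2.75¹⁰ ≈24735.9 reaches it, so n = 10.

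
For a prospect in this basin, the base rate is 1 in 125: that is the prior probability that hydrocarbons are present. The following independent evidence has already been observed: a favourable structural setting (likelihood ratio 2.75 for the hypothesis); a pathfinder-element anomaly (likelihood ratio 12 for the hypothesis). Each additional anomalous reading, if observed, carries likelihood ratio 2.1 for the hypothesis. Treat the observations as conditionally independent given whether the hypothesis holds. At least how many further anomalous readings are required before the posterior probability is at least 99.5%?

9

Prior odds = 0.008/0.992 = 1/124.
Combined Bayes factor of the evidence already in hand = 2.75 × 12 = 33.
Odds after that evidence = (1/124) × 33 = 33/124.
Target odds = 0.995/0.005 = 199.
Need 2.1ⁿ ≥ 199 ÷ (33/124) = 24676/33.
2.1⁸ ≈378.229 falls short of 24676/33 but 2.1⁹ ≈794.28 reaches it, so n = 9.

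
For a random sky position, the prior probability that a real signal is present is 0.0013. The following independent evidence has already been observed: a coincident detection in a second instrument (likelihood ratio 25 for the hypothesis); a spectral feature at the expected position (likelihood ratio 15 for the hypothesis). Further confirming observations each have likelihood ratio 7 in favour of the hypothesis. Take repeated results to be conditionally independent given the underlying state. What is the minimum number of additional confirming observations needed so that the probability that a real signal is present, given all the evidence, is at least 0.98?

Prior odds = 0.0013/0.9987 = 13/9987.
Combined Bayes factor of the evidence already in hand = 25 × 15 = 375.
Odds after that evidence = (13/9987) × 375 = 1625/3329.
Target odds = 0.98/0.02 = 49.
Need 7ⁿ ≥ 49 ÷ (1625/3329) = 163121/1625.
7² = 49 falls short of 163121/1625 but 7³ = 343 reaches it, so n = 3.

3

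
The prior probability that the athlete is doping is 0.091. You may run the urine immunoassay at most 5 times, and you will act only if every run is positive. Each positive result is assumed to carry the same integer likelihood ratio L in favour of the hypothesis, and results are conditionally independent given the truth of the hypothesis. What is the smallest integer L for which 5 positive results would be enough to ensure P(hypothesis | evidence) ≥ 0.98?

4

Prior odds = 0.091/0.909 = 91/909.
Target odds = 0.98/0.02 = 49.
Need L⁵ ≥ 49 ÷ (91/909) = 6363/13.
3⁵ = 243 < 6363/13 ≤ 1024 = 4⁵, so L = 4.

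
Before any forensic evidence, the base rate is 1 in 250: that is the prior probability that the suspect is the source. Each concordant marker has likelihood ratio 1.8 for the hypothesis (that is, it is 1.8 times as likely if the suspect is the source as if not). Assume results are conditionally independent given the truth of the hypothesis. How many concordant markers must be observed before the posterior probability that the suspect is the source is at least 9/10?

14

Prior odds = 0.004/0.996 = 1/249.
Likelihood ratio per concordant marker = 1.8.
Target odds: 0.9 ÷ 0.1 = 9.
Need (1/249) × 1.8ⁿ ≥ 9, i.e. 1.8ⁿ ≥ 2241.
1.8¹³ ≈2082.3 falls short of 2241 but 1.8¹⁴ ≈3748.13 reaches it, so n = 14.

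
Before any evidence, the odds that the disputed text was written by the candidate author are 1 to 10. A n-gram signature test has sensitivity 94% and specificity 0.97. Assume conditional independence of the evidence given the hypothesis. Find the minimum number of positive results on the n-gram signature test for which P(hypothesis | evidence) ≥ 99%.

3

Prior odds = 0.1.
False-positive rate = 1 − 0.97 = 0.03; likelihood ratio of a positive = 0.94/0.03 = 94/3.
Target odds: 0.99 ÷ 0.01 = 99.
Require (94/3)ⁿ ≥ 99 ÷ 0.1 = 990.
(94/3)² = 8836/9 falls short of 990 but (94/3)³ = 830584/27 reaches it, so n = 3.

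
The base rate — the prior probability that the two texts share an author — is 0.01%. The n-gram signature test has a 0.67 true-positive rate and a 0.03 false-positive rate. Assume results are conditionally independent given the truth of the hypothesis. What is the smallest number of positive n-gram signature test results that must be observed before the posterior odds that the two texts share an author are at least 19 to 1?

Prior odds = 0.0001/0.9999 = 1/9999.
Likelihood ratio of a positive result = 0.67/0.03 = 67/3.
Target odds = 19.
Need (1/9999) × (67/3)ⁿ ≥ 19, i.e. (67/3)ⁿ ≥ 189981.
(67/3)³ = 300763/27 falls short of 189981 but (67/3)⁴ = 20151121/81 reaches it, so n = 4.

4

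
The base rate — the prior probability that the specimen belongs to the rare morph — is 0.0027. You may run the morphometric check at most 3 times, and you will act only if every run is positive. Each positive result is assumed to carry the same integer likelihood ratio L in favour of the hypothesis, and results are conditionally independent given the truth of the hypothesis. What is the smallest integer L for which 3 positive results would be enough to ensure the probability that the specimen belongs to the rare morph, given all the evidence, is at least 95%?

20

Prior odds = 0.0027/0.9973 = 27/9973.
Target odds = 0.95/0.05 = 19.
Need L³ ≥ 19 ÷ (27/9973) = 189487/27.
19³ = 6859 < 189487/27 ≤ 8000 = 20³, so L = 20.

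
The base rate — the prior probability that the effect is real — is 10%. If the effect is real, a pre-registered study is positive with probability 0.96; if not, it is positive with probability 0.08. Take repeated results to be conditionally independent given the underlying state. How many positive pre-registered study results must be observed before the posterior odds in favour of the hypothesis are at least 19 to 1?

3

Prior odds: 0.1 ÷ 0.9 = 1/9.
Likelihood ratio of a positive = 0.96/0.08 = 12.
Target odds = 19.
Need (1/9) × 12ⁿ ≥ 19, i.e. 12ⁿ ≥ 171.
12² = 144 falls short of 171 but 12³ = 1728 reaches it, so n = 3.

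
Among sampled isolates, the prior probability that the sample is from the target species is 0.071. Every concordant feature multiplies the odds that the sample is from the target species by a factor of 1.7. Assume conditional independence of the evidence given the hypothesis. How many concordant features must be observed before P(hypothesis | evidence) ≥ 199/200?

Prior odds = 0.071/0.929 = 71/929.
Likelihood ratio per concordant feature = 1.7.
Target posterior odds = 0.995/0.005 = 199.
Require 1.7ⁿ ≥ 199 ÷ (71/929) = 184871/71.
1.7¹⁴ ≈1683.78 falls short of 184871/71 but 1.7¹⁵ ≈2862.42 reaches it, so n = 15.

15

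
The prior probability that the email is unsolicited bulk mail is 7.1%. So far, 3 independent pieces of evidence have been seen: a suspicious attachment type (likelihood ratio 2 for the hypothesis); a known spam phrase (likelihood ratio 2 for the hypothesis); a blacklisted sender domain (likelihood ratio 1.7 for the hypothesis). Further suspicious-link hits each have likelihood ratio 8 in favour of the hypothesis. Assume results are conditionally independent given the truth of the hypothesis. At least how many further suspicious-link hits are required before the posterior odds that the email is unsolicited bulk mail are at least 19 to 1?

2

Prior odds = 0.071/0.929 = 71/929.
Combined Bayes factor of the evidence already in hand = 2 × 2 × 1.7 = 6.8.
Odds after that evidence = (71/929) × 6.8 = 2414/4645.
Target odds = 19.
Need 8ⁿ ≥ 19 ÷ (2414/4645) = 88255/2414.
8¹ = 8 falls short of 88255/2414 but 8² = 64 reaches it, so n = 2.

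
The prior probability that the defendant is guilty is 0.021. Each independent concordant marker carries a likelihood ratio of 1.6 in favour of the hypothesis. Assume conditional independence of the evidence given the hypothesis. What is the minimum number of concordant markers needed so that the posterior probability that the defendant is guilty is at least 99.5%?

Prior odds = 0.021/0.979 = 21/979.
Likelihood ratio per concordant marker = 1.6.
Target posterior odds = 0.995/0.005 = 199.
Require 1.6ⁿ ≥ 199 ÷ (21/979) = 194821/21.
1.6¹⁹ ≈7555.79 falls short of 194821/21 but 1.6²⁰ ≈12089.3 reaches it, so n = 20.

20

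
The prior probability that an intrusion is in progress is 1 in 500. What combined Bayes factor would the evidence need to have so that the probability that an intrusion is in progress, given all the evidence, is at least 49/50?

Prior odds = 0.002/0.998 = 1/499.
Target odds = 0.98/0.02 = 49.
Required Bayes factor = 49 ÷ (1/499) = 24451.

24451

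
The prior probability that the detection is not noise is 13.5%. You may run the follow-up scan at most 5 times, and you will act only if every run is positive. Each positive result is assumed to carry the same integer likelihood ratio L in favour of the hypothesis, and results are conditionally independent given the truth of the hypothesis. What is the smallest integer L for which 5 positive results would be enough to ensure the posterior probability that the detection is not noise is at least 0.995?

5

Prior odds = 0.135/0.865 = 27/173.
Target odds = 0.995/0.005 = 199.
Need L⁵ ≥ 199 ÷ (27/173) = 34427/27.
4⁵ = 1024 < 34427/27 ≤ 3125 = 5⁵, so L = 5.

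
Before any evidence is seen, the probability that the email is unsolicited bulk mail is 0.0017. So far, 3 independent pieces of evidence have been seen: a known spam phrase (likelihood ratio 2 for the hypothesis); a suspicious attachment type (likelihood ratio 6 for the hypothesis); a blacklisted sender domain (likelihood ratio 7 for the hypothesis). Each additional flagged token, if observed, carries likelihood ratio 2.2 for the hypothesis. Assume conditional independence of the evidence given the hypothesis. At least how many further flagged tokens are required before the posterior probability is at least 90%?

6

Prior odds = 0.0017/0.9983 = 17/9983.
Combined Bayes factor of the evidence already in hand = 2 × 6 × 7 = 84.
Odds after that evidence = (17/9983) × 84 = 1428/9983.
Target odds = 0.9/0.1 = 9.
Need 2.2ⁿ ≥ 9 ÷ (1428/9983) = 29949/476.
2.2⁵ = 51.53632 falls short of 29949/476 but 2.2⁶ = 1771561/15625 reaches it, so n = 6.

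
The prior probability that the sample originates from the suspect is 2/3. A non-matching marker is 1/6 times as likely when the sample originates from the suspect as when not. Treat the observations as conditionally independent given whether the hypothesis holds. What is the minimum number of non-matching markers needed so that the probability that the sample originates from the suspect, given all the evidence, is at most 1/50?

Prior odds = (2/3)/(1/3) = 2.
Likelihood ratio per non-matching marker = 1/6.
Target posterior odds = 0.02/0.98 = 1/49.
Need 2 × (1/6)ⁿ ≤ 1/49, i.e. (1/6)ⁿ ≤ 1/98.
(1/6)² = 1/36 is still above 1/98 but (1/6)³ = 1/216 is at or below it, so n = 3.

3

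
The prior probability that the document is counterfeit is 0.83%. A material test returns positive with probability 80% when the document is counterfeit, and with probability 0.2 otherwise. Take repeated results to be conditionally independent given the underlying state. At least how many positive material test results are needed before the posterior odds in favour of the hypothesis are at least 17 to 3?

Prior odds: 0.0083 ÷ 0.9917 = 83/9917.
Likelihood ratio of a positive result = 0.8/0.2 = 4.
Target odds = 17/3.
Require 4ⁿ ≥ 17/3 ÷ (83/9917) = 168589/249.
4⁴ = 256 falls short of 168589/249 but 4⁵ = 1024 reaches it, so n = 5.

5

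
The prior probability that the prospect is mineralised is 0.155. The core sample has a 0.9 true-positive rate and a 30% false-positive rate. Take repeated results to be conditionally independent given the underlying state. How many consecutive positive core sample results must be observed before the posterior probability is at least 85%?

4

Prior odds = 0.155/0.845 = 31/169.
Likelihood ratio of a positive result = 0.9/0.3 = 3.
Target posterior odds = 0.85/0.15 = 17/3.
Need (31/169) × 3ⁿ ≥ 17/3, i.e. 3ⁿ ≥ 2873/93.
3³ = 27 falls short of 2873/93 but 3⁴ = 81 reaches it, so n = 4.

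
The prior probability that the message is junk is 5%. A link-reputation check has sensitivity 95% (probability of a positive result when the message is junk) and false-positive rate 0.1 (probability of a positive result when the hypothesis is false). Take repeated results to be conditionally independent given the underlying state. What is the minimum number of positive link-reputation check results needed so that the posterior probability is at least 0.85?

3

Prior odds = 0.05/0.95 = 1/19.
Likelihood ratio of a positive result = 0.95/0.1 = 9.5.
Target odds: 0.85 ÷ 0.15 = 17/3.
Need (1/19) × 9.5ⁿ ≥ 17/3, i.e. 9.5ⁿ ≥ 323/3.
9.5² = 90.25 falls short of 323/3 but 9.5³ = 857.375 reaches it, so n = 3.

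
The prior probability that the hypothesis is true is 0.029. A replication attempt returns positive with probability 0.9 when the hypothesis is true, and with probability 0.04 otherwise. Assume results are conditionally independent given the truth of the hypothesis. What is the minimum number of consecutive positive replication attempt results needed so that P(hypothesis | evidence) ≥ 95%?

3

Prior odds: 0.029 ÷ 0.971 = 29/971.
Likelihood ratio of a positive result = 0.9/0.04 = 22.5.
Target odds: 0.95 ÷ 0.05 = 19.
Need (29/971) × 22.5ⁿ ≥ 19, i.e. 22.5ⁿ ≥ 18449/29.
22.5² = 506.25 falls short of 18449/29 but 22.5³ = 11390.625 reaches it, so n = 3.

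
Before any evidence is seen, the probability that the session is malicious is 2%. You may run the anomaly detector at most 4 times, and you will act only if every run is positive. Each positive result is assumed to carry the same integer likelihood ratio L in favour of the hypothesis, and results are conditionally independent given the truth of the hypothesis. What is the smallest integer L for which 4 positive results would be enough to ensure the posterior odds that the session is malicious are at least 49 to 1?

Prior odds = 0.02/0.98 = 1/49.
Target odds = 49.
Need L⁴ ≥ 49 ÷ (1/49) = 2401.
6⁴ = 1296 < 2401 ≤ 2401 = 7⁴, so L = 7.

7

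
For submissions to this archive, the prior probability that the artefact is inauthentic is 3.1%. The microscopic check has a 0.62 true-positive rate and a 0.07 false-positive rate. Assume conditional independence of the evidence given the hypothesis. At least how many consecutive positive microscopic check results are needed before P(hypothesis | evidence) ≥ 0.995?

Prior odds: 0.031 ÷ 0.969 = 31/969.
Likelihood ratio of a positive result = 0.62/0.07 = 62/7.
Target posterior odds = 0.995/0.005 = 199.
Need (31/969) × (62/7)ⁿ ≥ 199, i.e. (62/7)ⁿ ≥ 192831/31.
(62/7)⁴ = 14776336/2401 falls short of 192831/31 but (62/7)⁵ = 916132832/16807 reaches it, so n = 5.

5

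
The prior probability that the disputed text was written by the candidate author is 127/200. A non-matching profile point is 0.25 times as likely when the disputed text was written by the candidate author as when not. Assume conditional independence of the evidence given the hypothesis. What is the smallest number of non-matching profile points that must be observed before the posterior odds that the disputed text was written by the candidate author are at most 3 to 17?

2

Prior odds = 0.635/0.365 = 127/73.
Likelihood ratio per non-matching profile point = 0.25.
Target odds = 3/17.
Require 0.25ⁿ ≤ 3/17 ÷ (127/73) = 219/2159.
0.25¹ = 0.25 is still above 219/2159 but 0.25² = 0.0625 is at or below it, so n = 2.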